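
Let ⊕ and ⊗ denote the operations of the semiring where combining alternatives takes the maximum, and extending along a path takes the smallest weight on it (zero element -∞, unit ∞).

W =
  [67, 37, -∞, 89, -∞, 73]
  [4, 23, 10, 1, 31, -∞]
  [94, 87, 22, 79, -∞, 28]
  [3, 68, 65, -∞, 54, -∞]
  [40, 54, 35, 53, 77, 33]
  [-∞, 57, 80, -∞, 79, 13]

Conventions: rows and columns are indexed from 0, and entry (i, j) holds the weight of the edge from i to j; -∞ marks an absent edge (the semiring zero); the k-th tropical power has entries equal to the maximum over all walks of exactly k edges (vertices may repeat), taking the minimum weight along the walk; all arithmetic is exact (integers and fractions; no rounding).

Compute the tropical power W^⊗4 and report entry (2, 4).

W^⊗2:
  [67, 68, 73, 67, 73, 67]
  [31, 31, 31, 31, 31, 31]
  [67, 68, 65, 89, 54, 73]
  [65, 65, 35, 65, 54, 33]
  [40, 54, 53, 53, 77, 40]
  [80, 80, 35, 79, 77, 33]
W^⊗3:
  [73, 73, 67, 73, 73, 67]
  [31, 31, 31, 31, 31, 31]
  [67, 68, 73, 67, 73, 67]
  [65, 65, 65, 65, 54, 65]
  [53, 54, 53, 53, 77, 40]
  [67, 68, 65, 80, 77, 73]
W^⊗4:
  [67, 68, 67, 73, 73, 73]
  [31, 31, 31, 31, 31, 31]
  [73, 73, 67, 73, 73, 67]
  [65, 65, 65, 65, 65, 65]
  [53, 54, 53, 53, 77, 53]
  [67, 68, 73, 67, 77, 67]
Key observation: the optimum is the walk 2->0->5->4->4, with weight 94 min 73 min 79 min 77 = 73.
Optimal value attained by: walk 2->0->5->4->4.
Answer: (W^⊗4)[2][4] = 73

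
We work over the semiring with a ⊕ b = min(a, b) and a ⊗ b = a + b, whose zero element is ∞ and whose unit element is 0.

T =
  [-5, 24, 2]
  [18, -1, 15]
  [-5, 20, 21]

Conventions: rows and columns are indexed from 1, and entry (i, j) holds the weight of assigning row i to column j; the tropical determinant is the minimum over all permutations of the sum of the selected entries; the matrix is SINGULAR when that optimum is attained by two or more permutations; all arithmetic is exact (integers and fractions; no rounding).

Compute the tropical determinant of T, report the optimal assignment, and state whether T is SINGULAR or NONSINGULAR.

σ = (1, 2, 3): (-5) + (-1) + 21 = 15
σ = (1, 3, 2): (-5) + 15 + 20 = 30
σ = (2, 1, 3): 24 + 18 + 21 = 63
σ = (2, 3, 1): 24 + 15 + (-5) = 34
σ = (3, 1, 2): 2 + 18 + 20 = 40
σ = (3, 2, 1): 2 + (-1) + (-5) = -4
Optimal value attained by: σ = (3, 2, 1).
Answer: det⊕(T) = -4; verdict: NONSINGULAR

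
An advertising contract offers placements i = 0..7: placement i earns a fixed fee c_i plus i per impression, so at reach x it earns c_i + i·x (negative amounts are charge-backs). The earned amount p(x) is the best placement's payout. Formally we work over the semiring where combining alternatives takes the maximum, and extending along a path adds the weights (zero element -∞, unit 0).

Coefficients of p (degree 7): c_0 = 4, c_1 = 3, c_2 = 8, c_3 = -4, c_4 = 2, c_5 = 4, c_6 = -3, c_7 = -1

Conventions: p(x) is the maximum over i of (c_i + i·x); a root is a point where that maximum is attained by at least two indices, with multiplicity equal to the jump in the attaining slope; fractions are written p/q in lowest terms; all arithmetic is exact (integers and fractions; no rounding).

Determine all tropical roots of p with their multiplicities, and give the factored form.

hull edge (i=0, c=4) to (i=2, c=8): slope 2, span 2
hull edge (i=2, c=8) to (i=5, c=4): slope -4/3, span 3
hull edge (i=5, c=4) to (i=7, c=-1): slope -5/2, span 2
Factored form: p(x) = -1 ⊗ (x ⊕ (-2)) ⊗ (x ⊕ (-2)) ⊗ (x ⊕ 4/3) ⊗ (x ⊕ 4/3) ⊗ (x ⊕ 4/3) ⊗ (x ⊕ 5/2) ⊗ (x ⊕ 5/2)
Answer: roots = -2 (mult 2), 4/3 (mult 3), 5/2 (mult 2)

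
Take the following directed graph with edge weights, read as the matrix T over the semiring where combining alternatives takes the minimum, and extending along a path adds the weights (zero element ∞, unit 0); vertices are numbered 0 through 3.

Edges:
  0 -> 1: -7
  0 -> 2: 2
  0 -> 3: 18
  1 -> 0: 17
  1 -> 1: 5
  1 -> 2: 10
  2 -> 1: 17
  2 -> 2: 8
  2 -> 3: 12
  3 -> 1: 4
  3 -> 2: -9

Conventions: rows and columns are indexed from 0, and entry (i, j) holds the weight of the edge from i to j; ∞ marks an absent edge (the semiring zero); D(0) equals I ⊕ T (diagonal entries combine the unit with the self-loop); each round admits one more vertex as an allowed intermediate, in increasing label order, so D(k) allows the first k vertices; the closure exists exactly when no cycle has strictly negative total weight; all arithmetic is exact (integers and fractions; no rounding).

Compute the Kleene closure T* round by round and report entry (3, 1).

D(0):
  [0, -7, 2, 18]
  [17, 0, 10, ∞]
  [∞, 17, 0, 12]
  [∞, 4, -9, 0]
D(1):
  [0, -7, 2, 18]
  [17, 0, 10, 35]
  [∞, 17, 0, 12]
  [∞, 4, -9, 0]
D(2):
  [0, -7, 2, 18]
  [17, 0, 10, 35]
  [34, 17, 0, 12]
  [21, 4, -9, 0]
D(3):
  [0, -7, 2, 14]
  [17, 0, 10, 22]
  [34, 17, 0, 12]
  [21, 4, -9, 0]
D(4):
  [0, -7, 2, 14]
  [17, 0, 10, 22]
  [33, 16, 0, 12]
  [21, 4, -9, 0]
Answer: T*[3][1] = 4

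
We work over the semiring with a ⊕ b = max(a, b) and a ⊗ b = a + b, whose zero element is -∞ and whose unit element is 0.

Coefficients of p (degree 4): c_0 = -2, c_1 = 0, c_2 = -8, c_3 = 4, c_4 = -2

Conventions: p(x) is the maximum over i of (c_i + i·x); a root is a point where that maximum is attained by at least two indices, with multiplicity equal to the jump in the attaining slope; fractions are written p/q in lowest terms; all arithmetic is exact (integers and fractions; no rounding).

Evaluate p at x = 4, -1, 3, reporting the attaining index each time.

p(4) = max(-2+0·4=-2, 0+1·4=4, -8+2·4=0, 4+3·4=16, -2+4·4=14) = 16 (attained by i=3)
p(-1) = max(-2+0·(-1)=-2, 0+1·(-1)=-1, -8+2·(-1)=-10, 4+3·(-1)=1, -2+4·(-1)=-6) = 1 (attained by i=3)
p(3) = max(-2+0·3=-2, 0+1·3=3, -8+2·3=-2, 4+3·3=13, -2+4·3=10) = 13 (attained by i=3)
Answer: p(4) = 16; p(-1) = 1; p(3) = 13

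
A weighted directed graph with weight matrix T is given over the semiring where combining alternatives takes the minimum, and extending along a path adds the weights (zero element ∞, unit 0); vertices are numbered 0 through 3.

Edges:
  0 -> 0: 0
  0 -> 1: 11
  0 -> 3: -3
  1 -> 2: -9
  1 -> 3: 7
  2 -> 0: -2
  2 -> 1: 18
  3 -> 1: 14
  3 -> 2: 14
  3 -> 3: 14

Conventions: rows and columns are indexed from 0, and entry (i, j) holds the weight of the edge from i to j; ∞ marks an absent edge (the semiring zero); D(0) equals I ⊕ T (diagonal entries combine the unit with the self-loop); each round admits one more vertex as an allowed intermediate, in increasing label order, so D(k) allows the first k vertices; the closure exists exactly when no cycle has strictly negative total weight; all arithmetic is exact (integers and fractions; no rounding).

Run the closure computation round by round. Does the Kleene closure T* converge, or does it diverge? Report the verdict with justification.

D(0):
  [0, 11, ∞, -3]
  [∞, 0, -9, 7]
  [-2, 18, 0, ∞]
  [∞, 14, 14, 0]
D(1):
  [0, 11, ∞, -3]
  [∞, 0, -9, 7]
  [-2, 9, 0, -5]
  [∞, 14, 14, 0]
D(2):
  [0, 11, 2, -3]
  [∞, 0, -9, 7]
  [-2, 9, 0, -5]
  [∞, 14, 5, 0]
D(3):
  [0, 11, 2, -3]
  [-11, 0, -9, -14]
  [-2, 9, 0, -5]
  [3, 14, 5, 0]
D(4):
  [0, 11, 2, -3]
  [-11, 0, -9, -14]
  [-2, 9, 0, -5]
  [3, 14, 5, 0]
Key observation: every diagonal entry stays at the unit through all rounds, so no improving cycle exists.
Answer: CONVERGES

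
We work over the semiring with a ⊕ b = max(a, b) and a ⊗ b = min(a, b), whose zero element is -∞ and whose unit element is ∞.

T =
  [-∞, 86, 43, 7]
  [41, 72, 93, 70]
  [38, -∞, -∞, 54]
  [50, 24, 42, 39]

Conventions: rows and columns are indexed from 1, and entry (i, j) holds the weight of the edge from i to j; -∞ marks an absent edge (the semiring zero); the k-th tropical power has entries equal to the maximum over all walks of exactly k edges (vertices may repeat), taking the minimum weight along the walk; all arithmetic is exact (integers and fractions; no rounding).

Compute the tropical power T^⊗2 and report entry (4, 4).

T^⊗2:
  [41, 72, 86, 70]
  [50, 72, 72, 70]
  [50, 38, 42, 39]
  [39, 50, 43, 42]
Key observation: the optimum is the walk 4->3->4, with weight 42 min 54 = 42.
Optimal value attained by: walk 4->3->4.
Answer: (T^⊗2)[4][4] = 42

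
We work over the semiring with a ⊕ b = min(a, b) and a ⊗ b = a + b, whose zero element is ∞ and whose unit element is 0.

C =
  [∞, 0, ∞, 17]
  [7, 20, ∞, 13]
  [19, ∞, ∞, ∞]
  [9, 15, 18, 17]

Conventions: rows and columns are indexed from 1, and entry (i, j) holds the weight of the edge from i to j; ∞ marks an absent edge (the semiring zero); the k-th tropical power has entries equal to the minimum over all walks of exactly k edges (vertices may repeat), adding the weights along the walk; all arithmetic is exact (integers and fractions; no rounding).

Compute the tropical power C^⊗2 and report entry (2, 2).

C^⊗2:
  [7, 20, 35, 13]
  [22, 7, 31, 24]
  [∞, 19, ∞, 36]
  [22, 9, 35, 26]
Key observation: the optimum is the walk 2->1->2, with weight 7 + 0 = 7.
Optimal value attained by: walk 2->1->2.
Answer: (C^⊗2)[2][2] = 7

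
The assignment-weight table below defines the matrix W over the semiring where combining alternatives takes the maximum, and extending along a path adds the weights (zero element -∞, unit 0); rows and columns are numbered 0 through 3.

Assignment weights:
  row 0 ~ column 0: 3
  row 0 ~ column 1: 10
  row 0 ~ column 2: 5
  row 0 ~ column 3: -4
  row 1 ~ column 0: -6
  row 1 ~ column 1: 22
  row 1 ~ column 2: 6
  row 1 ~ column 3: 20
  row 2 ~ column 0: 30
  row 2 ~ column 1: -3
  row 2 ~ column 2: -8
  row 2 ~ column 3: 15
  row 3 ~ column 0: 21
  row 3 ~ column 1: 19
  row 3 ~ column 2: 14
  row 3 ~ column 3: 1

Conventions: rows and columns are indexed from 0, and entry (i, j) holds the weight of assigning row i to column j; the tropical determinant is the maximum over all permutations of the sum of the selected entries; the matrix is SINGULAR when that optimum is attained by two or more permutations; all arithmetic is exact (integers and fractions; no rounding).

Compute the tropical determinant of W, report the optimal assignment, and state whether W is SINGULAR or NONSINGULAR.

σ = (0, 1, 2, 3): 3 + 22 + (-8) + 1 = 18
σ = (0, 1, 3, 2): 3 + 22 + 15 + 14 = 54
σ = (0, 2, 1, 3): 3 + 6 + (-3) + 1 = 7
σ = (0, 2, 3, 1): 3 + 6 + 15 + 19 = 43
σ = (0, 3, 1, 2): 3 + 20 + (-3) + 14 = 34
σ = (0, 3, 2, 1): 3 + 20 + (-8) + 19 = 34
σ = (1, 0, 2, 3): 10 + (-6) + (-8) + 1 = -3
σ = (1, 0, 3, 2): 10 + (-6) + 15 + 14 = 33
σ = (1, 2, 0, 3): 10 + 6 + 30 + 1 = 47
σ = (1, 2, 3, 0): 10 + 6 + 15 + 21 = 52
σ = (1, 3, 0, 2): 10 + 20 + 30 + 14 = 74
σ = (1, 3, 2, 0): 10 + 20 + (-8) + 21 = 43
σ = (2, 0, 1, 3): 5 + (-6) + (-3) + 1 = -3
σ = (2, 0, 3, 1): 5 + (-6) + 15 + 19 = 33
σ = (2, 1, 0, 3): 5 + 22 + 30 + 1 = 58
σ = (2, 1, 3, 0): 5 + 22 + 15 + 21 = 63
σ = (2, 3, 0, 1): 5 + 20 + 30 + 19 = 74
σ = (2, 3, 1, 0): 5 + 20 + (-3) + 21 = 43
σ = (3, 0, 1, 2): (-4) + (-6) + (-3) + 14 = 1
σ = (3, 0, 2, 1): (-4) + (-6) + (-8) + 19 = 1
σ = (3, 1, 0, 2): (-4) + 22 + 30 + 14 = 62
σ = (3, 1, 2, 0): (-4) + 22 + (-8) + 21 = 31
σ = (3, 2, 0, 1): (-4) + 6 + 30 + 19 = 51
σ = (3, 2, 1, 0): (-4) + 6 + (-3) + 21 = 20
Optimal value attained by: σ = (1, 3, 0, 2).
Answer: det⊕(W) = 74; verdict: SINGULAR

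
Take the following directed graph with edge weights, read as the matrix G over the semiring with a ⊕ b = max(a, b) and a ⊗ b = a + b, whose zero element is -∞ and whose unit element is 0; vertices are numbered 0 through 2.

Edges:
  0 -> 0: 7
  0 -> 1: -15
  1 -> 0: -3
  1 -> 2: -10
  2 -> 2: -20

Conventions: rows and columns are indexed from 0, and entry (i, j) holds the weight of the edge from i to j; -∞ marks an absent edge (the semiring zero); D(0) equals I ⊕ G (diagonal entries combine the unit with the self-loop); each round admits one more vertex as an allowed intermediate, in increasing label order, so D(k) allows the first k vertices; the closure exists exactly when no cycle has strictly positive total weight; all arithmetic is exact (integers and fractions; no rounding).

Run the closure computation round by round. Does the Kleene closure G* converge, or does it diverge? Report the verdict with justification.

Detection: at round 0, diagonal entry (0, 0) turns strictly positive.
Key observation: the cycle 0->0 has total weight 7, which is strictly positive.
Answer: DIVERGES — positive cycle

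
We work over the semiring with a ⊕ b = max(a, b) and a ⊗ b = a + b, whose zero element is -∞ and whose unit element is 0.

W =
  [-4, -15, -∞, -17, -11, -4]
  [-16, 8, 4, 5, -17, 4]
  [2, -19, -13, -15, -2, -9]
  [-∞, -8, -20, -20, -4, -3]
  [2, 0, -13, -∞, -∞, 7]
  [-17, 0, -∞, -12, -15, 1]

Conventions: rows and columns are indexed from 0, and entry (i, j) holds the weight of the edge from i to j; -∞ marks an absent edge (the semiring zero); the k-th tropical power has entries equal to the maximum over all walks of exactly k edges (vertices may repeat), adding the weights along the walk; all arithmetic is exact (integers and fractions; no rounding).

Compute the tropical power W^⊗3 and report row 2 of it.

W^⊗2:
  [-8, -4, -11, -10, -15, -3]
  [6, 16, 12, 13, 2, 12]
  [0, -2, -15, -14, -9, 5]
  [-2, 0, -4, -3, -18, 3]
  [-2, 8, 4, 5, -8, 8]
  [-13, 8, 4, 5, -14, 4]
W^⊗3:
  [-9, 4, 0, 1, -13, 0]
  [14, 24, 20, 21, 10, 20]
  [-4, 6, 2, 3, -10, 6]
  [-2, 8, 4, 5, -6, 4]
  [6, 16, 12, 13, 2, 12]
  [6, 16, 12, 13, 2, 12]
Answer: row 2 of W^⊗3 = [-4, 6, 2, 3, -10, 6]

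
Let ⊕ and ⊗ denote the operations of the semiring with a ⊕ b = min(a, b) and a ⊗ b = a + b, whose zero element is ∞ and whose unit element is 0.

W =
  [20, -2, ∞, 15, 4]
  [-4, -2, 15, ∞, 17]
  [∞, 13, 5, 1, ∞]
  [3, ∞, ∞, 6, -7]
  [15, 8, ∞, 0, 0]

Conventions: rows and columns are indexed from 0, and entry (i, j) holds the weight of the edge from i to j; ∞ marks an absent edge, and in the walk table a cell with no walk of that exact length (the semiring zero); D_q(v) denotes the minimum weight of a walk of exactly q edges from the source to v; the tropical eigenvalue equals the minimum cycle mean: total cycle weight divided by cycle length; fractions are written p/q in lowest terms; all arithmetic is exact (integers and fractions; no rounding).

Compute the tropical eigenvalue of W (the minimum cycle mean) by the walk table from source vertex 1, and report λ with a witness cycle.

q=0: [∞, 0, ∞, ∞, ∞]
q=1: [-4, -2, 15, ∞, 17]
q=2: [-6, -6, 13, 11, 0]
q=3: [-10, -8, 9, 0, -2]
q=4: [-12, -12, 7, -2, -7]
q=5: [-16, -14, 3, -7, -9]
Optimal cycle mean attained by: cycle 3->4->3, total (-7) + 0, length 2.
Answer: λ = -7/2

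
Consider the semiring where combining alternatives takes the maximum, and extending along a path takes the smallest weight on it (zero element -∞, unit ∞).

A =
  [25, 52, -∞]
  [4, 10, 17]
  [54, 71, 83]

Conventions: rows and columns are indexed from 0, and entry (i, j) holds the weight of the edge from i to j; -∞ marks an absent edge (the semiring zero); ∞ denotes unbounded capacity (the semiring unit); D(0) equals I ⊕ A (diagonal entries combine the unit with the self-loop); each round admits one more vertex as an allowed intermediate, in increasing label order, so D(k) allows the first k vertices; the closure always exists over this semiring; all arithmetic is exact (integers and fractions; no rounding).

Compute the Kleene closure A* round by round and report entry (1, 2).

D(0):
  [∞, 52, -∞]
  [4, ∞, 17]
  [54, 71, ∞]
D(1):
  [∞, 52, -∞]
  [4, ∞, 17]
  [54, 71, ∞]
D(2):
  [∞, 52, 17]
  [4, ∞, 17]
  [54, 71, ∞]
D(3):
  [∞, 52, 17]
  [17, ∞, 17]
  [54, 71, ∞]
Answer: A*[1][2] = 17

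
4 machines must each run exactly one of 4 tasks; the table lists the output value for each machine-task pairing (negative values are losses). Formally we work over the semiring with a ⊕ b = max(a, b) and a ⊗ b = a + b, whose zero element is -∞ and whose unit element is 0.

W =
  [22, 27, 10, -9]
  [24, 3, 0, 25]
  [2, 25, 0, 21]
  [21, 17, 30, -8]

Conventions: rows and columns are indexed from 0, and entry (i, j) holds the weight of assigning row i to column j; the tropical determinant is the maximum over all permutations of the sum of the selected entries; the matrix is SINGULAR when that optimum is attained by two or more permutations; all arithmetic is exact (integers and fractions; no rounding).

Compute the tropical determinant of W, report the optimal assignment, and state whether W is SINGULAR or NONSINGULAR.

σ = (0, 1, 2, 3): 22 + 3 + 0 + (-8) = 17
σ = (0, 1, 3, 2): 22 + 3 + 21 + 30 = 76
σ = (0, 2, 1, 3): 22 + 0 + 25 + (-8) = 39
σ = (0, 2, 3, 1): 22 + 0 + 21 + 17 = 60
σ = (0, 3, 1, 2): 22 + 25 + 25 + 30 = 102
σ = (0, 3, 2, 1): 22 + 25 + 0 + 17 = 64
σ = (1, 0, 2, 3): 27 + 24 + 0 + (-8) = 43
σ = (1, 0, 3, 2): 27 + 24 + 21 + 30 = 102
σ = (1, 2, 0, 3): 27 + 0 + 2 + (-8) = 21
σ = (1, 2, 3, 0): 27 + 0 + 21 + 21 = 69
σ = (1, 3, 0, 2): 27 + 25 + 2 + 30 = 84
σ = (1, 3, 2, 0): 27 + 25 + 0 + 21 = 73
σ = (2, 0, 1, 3): 10 + 24 + 25 + (-8) = 51
σ = (2, 0, 3, 1): 10 + 24 + 21 + 17 = 72
σ = (2, 1, 0, 3): 10 + 3 + 2 + (-8) = 7
σ = (2, 1, 3, 0): 10 + 3 + 21 + 21 = 55
σ = (2, 3, 0, 1): 10 + 25 + 2 + 17 = 54
σ = (2, 3, 1, 0): 10 + 25 + 25 + 21 = 81
σ = (3, 0, 1, 2): (-9) + 24 + 25 + 30 = 70
σ = (3, 0, 2, 1): (-9) + 24 + 0 + 17 = 32
σ = (3, 1, 0, 2): (-9) + 3 + 2 + 30 = 26
σ = (3, 1, 2, 0): (-9) + 3 + 0 + 21 = 15
σ = (3, 2, 0, 1): (-9) + 0 + 2 + 17 = 10
σ = (3, 2, 1, 0): (-9) + 0 + 25 + 21 = 37
Optimal value attained by: σ = (0, 3, 1, 2).
Answer: det⊕(W) = 102; verdict: SINGULAR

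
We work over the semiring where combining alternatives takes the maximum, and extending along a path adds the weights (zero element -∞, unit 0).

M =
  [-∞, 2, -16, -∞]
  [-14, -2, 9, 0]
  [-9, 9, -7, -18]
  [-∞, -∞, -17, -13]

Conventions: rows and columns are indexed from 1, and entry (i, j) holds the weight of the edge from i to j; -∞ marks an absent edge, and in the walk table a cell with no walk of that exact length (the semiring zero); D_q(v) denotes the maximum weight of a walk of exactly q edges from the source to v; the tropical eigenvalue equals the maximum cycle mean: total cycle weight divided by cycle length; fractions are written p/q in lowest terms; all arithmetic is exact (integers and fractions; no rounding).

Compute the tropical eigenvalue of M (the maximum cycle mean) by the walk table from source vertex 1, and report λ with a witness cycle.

q=0: [0, -∞, -∞, -∞]
q=1: [-∞, 2, -16, -∞]
q=2: [-12, 0, 11, 2]
q=3: [2, 20, 9, 0]
q=4: [6, 18, 29, 20]
Optimal cycle mean attained by: cycle 2->3->2, total 9 + 9, length 2.
Answer: λ = 9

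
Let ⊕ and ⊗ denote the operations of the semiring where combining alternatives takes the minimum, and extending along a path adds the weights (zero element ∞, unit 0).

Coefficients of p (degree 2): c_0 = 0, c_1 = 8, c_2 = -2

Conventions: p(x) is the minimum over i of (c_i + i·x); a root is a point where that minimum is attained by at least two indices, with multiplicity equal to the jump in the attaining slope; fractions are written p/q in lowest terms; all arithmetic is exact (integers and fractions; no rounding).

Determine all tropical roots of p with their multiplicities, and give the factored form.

hull edge (i=0, c=0) to (i=2, c=-2): slope -1, span 2
Factored form: p(x) = -2 ⊗ (x ⊕ 1) ⊗ (x ⊕ 1)
Answer: roots = 1 (mult 2)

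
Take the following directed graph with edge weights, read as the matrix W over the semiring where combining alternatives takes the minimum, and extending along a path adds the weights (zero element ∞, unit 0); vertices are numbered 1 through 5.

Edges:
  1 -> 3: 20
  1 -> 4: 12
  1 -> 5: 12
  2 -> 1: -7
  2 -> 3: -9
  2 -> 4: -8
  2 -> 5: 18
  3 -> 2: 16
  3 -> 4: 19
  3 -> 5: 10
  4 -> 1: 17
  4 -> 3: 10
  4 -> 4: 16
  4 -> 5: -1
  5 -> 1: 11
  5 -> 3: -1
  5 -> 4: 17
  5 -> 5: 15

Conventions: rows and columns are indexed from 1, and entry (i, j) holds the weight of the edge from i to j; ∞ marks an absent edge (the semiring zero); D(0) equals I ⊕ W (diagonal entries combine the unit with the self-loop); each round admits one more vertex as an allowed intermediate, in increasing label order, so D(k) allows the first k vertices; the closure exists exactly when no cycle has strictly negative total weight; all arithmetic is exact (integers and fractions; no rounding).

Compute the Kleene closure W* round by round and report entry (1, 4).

D(0):
  [0, ∞, 20, 12, 12]
  [-7, 0, -9, -8, 18]
  [∞, 16, 0, 19, 10]
  [17, ∞, 10, 0, -1]
  [11, ∞, -1, 17, 0]
D(1):
  [0, ∞, 20, 12, 12]
  [-7, 0, -9, -8, 5]
  [∞, 16, 0, 19, 10]
  [17, ∞, 10, 0, -1]
  [11, ∞, -1, 17, 0]
D(2):
  [0, ∞, 20, 12, 12]
  [-7, 0, -9, -8, 5]
  [9, 16, 0, 8, 10]
  [17, ∞, 10, 0, -1]
  [11, ∞, -1, 17, 0]
D(3):
  [0, 36, 20, 12, 12]
  [-7, 0, -9, -8, 1]
  [9, 16, 0, 8, 10]
  [17, 26, 10, 0, -1]
  [8, 15, -1, 7, 0]
D(4):
  [0, 36, 20, 12, 11]
  [-7, 0, -9, -8, -9]
  [9, 16, 0, 8, 7]
  [17, 26, 10, 0, -1]
  [8, 15, -1, 7, 0]
D(5):
  [0, 26, 10, 12, 11]
  [-7, 0, -10, -8, -9]
  [9, 16, 0, 8, 7]
  [7, 14, -2, 0, -1]
  [8, 15, -1, 7, 0]
Answer: W*[1][4] = 12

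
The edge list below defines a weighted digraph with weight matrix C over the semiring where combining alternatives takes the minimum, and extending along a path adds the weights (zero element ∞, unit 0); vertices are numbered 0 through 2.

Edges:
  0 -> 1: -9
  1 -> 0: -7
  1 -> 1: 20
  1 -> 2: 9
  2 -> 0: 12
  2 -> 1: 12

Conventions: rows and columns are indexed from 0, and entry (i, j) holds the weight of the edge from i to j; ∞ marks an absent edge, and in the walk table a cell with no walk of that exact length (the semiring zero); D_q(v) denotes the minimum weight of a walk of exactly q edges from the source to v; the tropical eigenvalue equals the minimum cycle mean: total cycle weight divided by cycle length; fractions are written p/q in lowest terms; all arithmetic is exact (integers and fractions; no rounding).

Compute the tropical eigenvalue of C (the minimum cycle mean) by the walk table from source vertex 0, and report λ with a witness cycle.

q=0: [0, ∞, ∞]
q=1: [∞, -9, ∞]
q=2: [-16, 11, 0]
q=3: [4, -25, 20]
Optimal cycle mean attained by: cycle 0->1->0, total (-9) + (-7), length 2.
Answer: λ = -8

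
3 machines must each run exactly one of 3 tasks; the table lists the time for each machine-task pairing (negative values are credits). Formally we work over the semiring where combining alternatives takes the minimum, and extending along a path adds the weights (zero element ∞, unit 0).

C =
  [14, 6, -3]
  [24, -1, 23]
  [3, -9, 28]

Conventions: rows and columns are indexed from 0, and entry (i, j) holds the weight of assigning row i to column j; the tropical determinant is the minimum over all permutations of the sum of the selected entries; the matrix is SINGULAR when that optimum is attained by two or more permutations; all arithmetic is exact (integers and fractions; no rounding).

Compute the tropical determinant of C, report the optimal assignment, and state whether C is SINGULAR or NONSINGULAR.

σ = (0, 1, 2): 14 + (-1) + 28 = 41
σ = (0, 2, 1): 14 + 23 + (-9) = 28
σ = (1, 0, 2): 6 + 24 + 28 = 58
σ = (1, 2, 0): 6 + 23 + 3 = 32
σ = (2, 0, 1): (-3) + 24 + (-9) = 12
σ = (2, 1, 0): (-3) + (-1) + 3 = -1
Optimal value attained by: σ = (2, 1, 0).
Answer: det⊕(C) = -1; verdict: NONSINGULAR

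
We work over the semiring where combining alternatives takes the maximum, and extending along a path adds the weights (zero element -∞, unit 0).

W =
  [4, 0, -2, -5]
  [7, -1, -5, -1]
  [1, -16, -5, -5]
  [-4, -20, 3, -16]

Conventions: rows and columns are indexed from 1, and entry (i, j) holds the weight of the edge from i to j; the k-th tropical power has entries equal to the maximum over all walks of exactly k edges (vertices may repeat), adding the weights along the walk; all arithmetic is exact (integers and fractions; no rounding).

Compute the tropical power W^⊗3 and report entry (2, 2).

W^⊗2:
  [8, 4, 2, -1]
  [11, 7, 5, 2]
  [5, 1, -1, -4]
  [4, -4, -2, -2]
W^⊗3:
  [12, 8, 6, 3]
  [15, 11, 9, 6]
  [9, 5, 3, 0]
  [8, 4, 2, -1]
Key observation: the optimum is the walk 2->1->1->2, with weight 7 + 4 + 0 = 11.
Optimal value attained by: walk 2->1->1->2.
Answer: (W^⊗3)[2][2] = 11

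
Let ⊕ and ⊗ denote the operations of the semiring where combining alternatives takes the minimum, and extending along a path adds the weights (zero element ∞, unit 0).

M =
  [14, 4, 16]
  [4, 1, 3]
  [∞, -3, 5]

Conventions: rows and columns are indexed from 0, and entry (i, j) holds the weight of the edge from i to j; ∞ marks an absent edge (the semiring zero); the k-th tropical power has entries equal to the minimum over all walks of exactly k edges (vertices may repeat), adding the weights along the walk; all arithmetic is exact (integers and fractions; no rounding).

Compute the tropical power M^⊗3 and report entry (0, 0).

M^⊗2:
  [8, 5, 7]
  [5, 0, 4]
  [1, -2, 0]
M^⊗3:
  [9, 4, 8]
  [4, 1, 3]
  [2, -3, 1]
Key observation: the optimum is the walk 0->1->1->0, with weight 4 + 1 + 4 = 9.
Optimal value attained by: walk 0->1->1->0.
Answer: (M^⊗3)[0][0] = 9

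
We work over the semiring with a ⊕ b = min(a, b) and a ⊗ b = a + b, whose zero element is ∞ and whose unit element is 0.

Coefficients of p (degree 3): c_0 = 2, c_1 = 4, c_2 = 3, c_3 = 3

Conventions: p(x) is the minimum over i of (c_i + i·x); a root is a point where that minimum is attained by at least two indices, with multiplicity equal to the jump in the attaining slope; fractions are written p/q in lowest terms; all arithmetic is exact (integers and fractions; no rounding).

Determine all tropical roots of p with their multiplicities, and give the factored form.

hull edge (i=0, c=2) to (i=3, c=3): slope 1/3, span 3
Factored form: p(x) = 3 ⊗ (x ⊕ (-1/3)) ⊗ (x ⊕ (-1/3)) ⊗ (x ⊕ (-1/3))
Answer: roots = -1/3 (mult 3)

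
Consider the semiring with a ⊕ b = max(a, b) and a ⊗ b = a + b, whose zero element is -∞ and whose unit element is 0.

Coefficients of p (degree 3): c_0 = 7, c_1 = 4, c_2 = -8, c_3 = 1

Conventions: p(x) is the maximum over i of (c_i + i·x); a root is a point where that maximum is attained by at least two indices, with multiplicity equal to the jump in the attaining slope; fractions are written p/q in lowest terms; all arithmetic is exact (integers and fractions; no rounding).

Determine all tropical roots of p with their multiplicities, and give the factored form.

hull edge (i=0, c=7) to (i=3, c=1): slope -2, span 3
Factored form: p(x) = 1 ⊗ (x ⊕ 2) ⊗ (x ⊕ 2) ⊗ (x ⊕ 2)
Answer: roots = 2 (mult 3)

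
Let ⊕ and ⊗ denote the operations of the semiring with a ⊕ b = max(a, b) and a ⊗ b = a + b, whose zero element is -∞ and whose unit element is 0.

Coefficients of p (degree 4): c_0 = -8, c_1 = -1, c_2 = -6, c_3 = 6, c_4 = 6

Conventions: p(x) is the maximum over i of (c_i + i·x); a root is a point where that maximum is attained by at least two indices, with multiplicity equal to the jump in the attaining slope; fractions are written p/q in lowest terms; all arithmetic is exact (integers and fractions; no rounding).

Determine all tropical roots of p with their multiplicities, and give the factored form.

hull edge (i=0, c=-8) to (i=1, c=-1): slope 7, span 1
hull edge (i=1, c=-1) to (i=3, c=6): slope 7/2, span 2
hull edge (i=3, c=6) to (i=4, c=6): slope 0, span 1
Factored form: p(x) = 6 ⊗ (x ⊕ (-7)) ⊗ (x ⊕ (-7/2)) ⊗ (x ⊕ (-7/2)) ⊗ (x ⊕ 0)
Answer: roots = -7 (mult 1), -7/2 (mult 2), 0 (mult 1)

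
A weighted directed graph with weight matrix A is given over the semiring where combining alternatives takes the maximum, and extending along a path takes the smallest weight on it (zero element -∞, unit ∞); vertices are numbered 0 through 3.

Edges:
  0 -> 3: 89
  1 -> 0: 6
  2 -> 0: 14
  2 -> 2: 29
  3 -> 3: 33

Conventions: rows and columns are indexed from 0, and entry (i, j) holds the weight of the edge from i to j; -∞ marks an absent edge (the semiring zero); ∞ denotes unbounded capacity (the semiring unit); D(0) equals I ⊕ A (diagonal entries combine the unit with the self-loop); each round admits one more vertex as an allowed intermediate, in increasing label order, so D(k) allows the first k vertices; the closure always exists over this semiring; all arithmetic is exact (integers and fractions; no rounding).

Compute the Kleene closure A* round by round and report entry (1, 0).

D(0):
  [∞, -∞, -∞, 89]
  [6, ∞, -∞, -∞]
  [14, -∞, ∞, -∞]
  [-∞, -∞, -∞, ∞]
D(1):
  [∞, -∞, -∞, 89]
  [6, ∞, -∞, 6]
  [14, -∞, ∞, 14]
  [-∞, -∞, -∞, ∞]
D(2):
  [∞, -∞, -∞, 89]
  [6, ∞, -∞, 6]
  [14, -∞, ∞, 14]
  [-∞, -∞, -∞, ∞]
D(3):
  [∞, -∞, -∞, 89]
  [6, ∞, -∞, 6]
  [14, -∞, ∞, 14]
  [-∞, -∞, -∞, ∞]
D(4):
  [∞, -∞, -∞, 89]
  [6, ∞, -∞, 6]
  [14, -∞, ∞, 14]
  [-∞, -∞, -∞, ∞]
Answer: A*[1][0] = 6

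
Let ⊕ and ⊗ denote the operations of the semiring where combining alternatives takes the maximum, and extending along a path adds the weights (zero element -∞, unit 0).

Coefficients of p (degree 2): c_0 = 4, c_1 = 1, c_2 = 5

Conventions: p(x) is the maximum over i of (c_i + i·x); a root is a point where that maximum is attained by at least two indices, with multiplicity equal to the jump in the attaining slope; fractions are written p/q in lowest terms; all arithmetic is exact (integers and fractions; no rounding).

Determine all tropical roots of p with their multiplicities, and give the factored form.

hull edge (i=0, c=4) to (i=2, c=5): slope 1/2, span 2
Factored form: p(x) = 5 ⊗ (x ⊕ (-1/2)) ⊗ (x ⊕ (-1/2))
Answer: roots = -1/2 (mult 2)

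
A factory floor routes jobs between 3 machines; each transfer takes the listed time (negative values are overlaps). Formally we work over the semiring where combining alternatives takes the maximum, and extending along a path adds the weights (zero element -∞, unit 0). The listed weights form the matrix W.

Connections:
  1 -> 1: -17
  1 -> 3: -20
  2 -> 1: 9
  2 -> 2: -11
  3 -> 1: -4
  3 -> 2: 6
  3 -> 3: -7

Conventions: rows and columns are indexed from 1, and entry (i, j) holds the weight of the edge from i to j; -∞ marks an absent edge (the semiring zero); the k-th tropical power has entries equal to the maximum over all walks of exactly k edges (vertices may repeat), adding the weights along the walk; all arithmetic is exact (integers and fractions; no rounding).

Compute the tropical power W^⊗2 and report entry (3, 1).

W^⊗2:
  [-24, -14, -27]
  [-2, -22, -11]
  [15, -1, -14]
Key observation: the optimum is the walk 3->2->1, with weight 6 + 9 = 15.
Optimal value attained by: walk 3->2->1.
Answer: (W^⊗2)[3][1] = 15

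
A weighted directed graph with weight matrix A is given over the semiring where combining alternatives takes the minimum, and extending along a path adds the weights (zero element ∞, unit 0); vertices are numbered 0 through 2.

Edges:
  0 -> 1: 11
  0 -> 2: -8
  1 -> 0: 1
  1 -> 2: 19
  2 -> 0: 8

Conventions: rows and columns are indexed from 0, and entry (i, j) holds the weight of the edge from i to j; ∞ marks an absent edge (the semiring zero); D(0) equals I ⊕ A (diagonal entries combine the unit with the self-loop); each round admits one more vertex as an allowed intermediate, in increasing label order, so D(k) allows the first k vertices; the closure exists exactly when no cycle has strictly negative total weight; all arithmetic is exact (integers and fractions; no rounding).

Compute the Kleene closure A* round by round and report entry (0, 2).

D(0):
  [0, 11, -8]
  [1, 0, 19]
  [8, ∞, 0]
D(1):
  [0, 11, -8]
  [1, 0, -7]
  [8, 19, 0]
D(2):
  [0, 11, -8]
  [1, 0, -7]
  [8, 19, 0]
D(3):
  [0, 11, -8]
  [1, 0, -7]
  [8, 19, 0]
Answer: A*[0][2] = -8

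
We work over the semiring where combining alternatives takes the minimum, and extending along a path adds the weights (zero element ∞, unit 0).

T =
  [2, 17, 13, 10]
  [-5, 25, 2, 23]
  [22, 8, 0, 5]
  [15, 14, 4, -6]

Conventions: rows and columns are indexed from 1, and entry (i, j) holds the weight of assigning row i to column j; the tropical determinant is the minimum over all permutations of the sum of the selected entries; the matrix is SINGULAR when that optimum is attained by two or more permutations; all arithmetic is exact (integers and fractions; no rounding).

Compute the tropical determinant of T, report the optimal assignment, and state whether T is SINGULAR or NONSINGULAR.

σ = (1, 2, 3, 4): 2 + 25 + 0 + (-6) = 21
σ = (1, 2, 4, 3): 2 + 25 + 5 + 4 = 36
σ = (1, 3, 2, 4): 2 + 2 + 8 + (-6) = 6
σ = (1, 3, 4, 2): 2 + 2 + 5 + 14 = 23
σ = (1, 4, 2, 3): 2 + 23 + 8 + 4 = 37
σ = (1, 4, 3, 2): 2 + 23 + 0 + 14 = 39
σ = (2, 1, 3, 4): 17 + (-5) + 0 + (-6) = 6
σ = (2, 1, 4, 3): 17 + (-5) + 5 + 4 = 21
σ = (2, 3, 1, 4): 17 + 2 + 22 + (-6) = 35
σ = (2, 3, 4, 1): 17 + 2 + 5 + 15 = 39
σ = (2, 4, 1, 3): 17 + 23 + 22 + 4 = 66
σ = (2, 4, 3, 1): 17 + 23 + 0 + 15 = 55
σ = (3, 1, 2, 4): 13 + (-5) + 8 + (-6) = 10
σ = (3, 1, 4, 2): 13 + (-5) + 5 + 14 = 27
σ = (3, 2, 1, 4): 13 + 25 + 22 + (-6) = 54
σ = (3, 2, 4, 1): 13 + 25 + 5 + 15 = 58
σ = (3, 4, 1, 2): 13 + 23 + 22 + 14 = 72
σ = (3, 4, 2, 1): 13 + 23 + 8 + 15 = 59
σ = (4, 1, 2, 3): 10 + (-5) + 8 + 4 = 17
σ = (4, 1, 3, 2): 10 + (-5) + 0 + 14 = 19
σ = (4, 2, 1, 3): 10 + 25 + 22 + 4 = 61
σ = (4, 2, 3, 1): 10 + 25 + 0 + 15 = 50
σ = (4, 3, 1, 2): 10 + 2 + 22 + 14 = 48
σ = (4, 3, 2, 1): 10 + 2 + 8 + 15 = 35
Optimal value attained by: σ = (1, 3, 2, 4).
Answer: det⊕(T) = 6; verdict: SINGULAR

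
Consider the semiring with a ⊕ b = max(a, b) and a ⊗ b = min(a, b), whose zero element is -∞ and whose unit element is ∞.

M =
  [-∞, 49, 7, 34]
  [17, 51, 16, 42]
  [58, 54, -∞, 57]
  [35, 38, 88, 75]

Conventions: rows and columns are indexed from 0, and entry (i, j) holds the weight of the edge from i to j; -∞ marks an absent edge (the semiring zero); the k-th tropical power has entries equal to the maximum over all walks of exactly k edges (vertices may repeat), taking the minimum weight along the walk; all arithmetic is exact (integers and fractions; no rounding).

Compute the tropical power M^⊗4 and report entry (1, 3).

M^⊗2:
  [34, 49, 34, 42]
  [35, 51, 42, 42]
  [35, 51, 57, 57]
  [58, 54, 75, 75]
M^⊗3:
  [35, 49, 42, 42]
  [42, 51, 42, 42]
  [57, 54, 57, 57]
  [58, 54, 75, 75]
M^⊗4:
  [42, 49, 42, 42]
  [42, 51, 42, 42]
  [57, 54, 57, 57]
  [58, 54, 75, 75]
Key observation: the optimum is the walk 1->1->1->1->3, with weight 51 min 51 min 51 min 42 = 42.
Optimal value attained by: walk 1->1->1->1->3.
Answer: (M^⊗4)[1][3] = 42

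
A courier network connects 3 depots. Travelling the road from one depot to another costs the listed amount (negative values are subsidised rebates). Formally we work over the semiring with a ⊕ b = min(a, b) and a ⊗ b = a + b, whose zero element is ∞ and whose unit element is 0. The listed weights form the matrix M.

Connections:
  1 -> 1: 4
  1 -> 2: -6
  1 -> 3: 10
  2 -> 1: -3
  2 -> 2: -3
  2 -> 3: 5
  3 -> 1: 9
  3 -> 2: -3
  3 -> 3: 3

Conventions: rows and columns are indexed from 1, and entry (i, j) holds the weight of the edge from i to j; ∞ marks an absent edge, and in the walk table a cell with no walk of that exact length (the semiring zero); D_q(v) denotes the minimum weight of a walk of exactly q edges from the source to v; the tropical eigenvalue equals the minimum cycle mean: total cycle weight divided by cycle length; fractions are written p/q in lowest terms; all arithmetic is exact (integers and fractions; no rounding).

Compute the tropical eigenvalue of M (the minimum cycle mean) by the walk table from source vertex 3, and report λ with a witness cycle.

q=0: [∞, ∞, 0]
q=1: [9, -3, 3]
q=2: [-6, -6, 2]
q=3: [-9, -12, -1]
Optimal cycle mean attained by: cycle 1->2->1, total (-6) + (-3), length 2.
Answer: λ = -9/2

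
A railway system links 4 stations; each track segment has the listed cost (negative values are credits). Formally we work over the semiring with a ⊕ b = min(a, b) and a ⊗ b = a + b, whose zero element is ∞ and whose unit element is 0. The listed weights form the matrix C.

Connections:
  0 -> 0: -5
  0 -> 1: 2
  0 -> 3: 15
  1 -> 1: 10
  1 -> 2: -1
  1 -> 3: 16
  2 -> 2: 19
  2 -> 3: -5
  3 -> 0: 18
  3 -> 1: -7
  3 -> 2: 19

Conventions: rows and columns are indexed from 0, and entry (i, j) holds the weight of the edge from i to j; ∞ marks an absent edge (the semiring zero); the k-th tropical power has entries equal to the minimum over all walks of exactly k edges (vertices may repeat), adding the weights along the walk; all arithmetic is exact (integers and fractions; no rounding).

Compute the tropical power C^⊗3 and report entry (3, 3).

C^⊗2:
  [-10, -3, 1, 10]
  [34, 9, 9, -6]
  [13, -12, 14, 14]
  [13, 3, -8, 9]
C^⊗3:
  [-15, -8, -4, -4]
  [12, -13, 8, 4]
  [8, -2, -13, 4]
  [8, 2, 2, -13]
Key observation: the optimum is the walk 3->1->2->3, with weight (-7) + (-1) + (-5) = -13.
Optimal value attained by: walk 3->1->2->3.
Answer: (C^⊗3)[3][3] = -13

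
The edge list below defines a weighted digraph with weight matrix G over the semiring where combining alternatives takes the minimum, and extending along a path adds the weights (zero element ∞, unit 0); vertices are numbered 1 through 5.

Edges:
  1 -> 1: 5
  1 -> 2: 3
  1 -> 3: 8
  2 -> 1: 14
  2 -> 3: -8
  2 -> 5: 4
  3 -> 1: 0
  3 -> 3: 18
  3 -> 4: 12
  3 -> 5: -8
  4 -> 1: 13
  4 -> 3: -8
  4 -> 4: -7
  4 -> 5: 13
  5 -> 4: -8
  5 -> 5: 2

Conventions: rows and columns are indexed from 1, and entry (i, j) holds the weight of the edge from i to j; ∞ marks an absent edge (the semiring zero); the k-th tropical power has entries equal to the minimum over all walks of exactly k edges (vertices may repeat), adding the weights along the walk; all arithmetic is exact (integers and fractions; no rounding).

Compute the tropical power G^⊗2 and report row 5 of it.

G^⊗2:
  [8, 8, -5, 20, 0]
  [-8, 17, 10, -4, -16]
  [5, 3, 4, -16, -6]
  [-8, 16, -15, -14, -16]
  [5, ∞, -16, -15, 4]
Answer: row 5 of G^⊗2 = [5, ∞, -16, -15, 4]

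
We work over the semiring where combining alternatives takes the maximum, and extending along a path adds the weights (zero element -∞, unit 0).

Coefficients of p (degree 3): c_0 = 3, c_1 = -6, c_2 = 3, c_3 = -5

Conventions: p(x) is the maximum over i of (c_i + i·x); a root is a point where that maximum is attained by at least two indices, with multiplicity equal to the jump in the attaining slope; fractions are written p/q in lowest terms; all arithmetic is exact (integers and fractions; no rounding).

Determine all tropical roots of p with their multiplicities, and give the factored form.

hull edge (i=0, c=3) to (i=2, c=3): slope 0, span 2
hull edge (i=2, c=3) to (i=3, c=-5): slope -8, span 1
Factored form: p(x) = -5 ⊗ (x ⊕ 0) ⊗ (x ⊕ 0) ⊗ (x ⊕ 8)
Answer: roots = 0 (mult 2), 8 (mult 1)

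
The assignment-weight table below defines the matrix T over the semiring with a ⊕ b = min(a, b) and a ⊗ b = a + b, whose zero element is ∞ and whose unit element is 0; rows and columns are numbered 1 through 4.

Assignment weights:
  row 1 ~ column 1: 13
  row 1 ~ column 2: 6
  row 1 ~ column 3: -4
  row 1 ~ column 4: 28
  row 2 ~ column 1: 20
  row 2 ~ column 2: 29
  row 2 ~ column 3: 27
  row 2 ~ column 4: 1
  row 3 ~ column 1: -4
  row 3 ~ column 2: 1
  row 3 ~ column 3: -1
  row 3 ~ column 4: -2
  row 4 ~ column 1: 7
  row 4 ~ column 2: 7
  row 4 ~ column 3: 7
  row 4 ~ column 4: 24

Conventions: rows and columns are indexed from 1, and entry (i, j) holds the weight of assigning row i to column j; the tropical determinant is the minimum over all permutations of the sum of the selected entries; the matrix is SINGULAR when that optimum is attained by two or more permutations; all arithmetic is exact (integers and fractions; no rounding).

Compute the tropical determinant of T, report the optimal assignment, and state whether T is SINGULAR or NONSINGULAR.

σ = (1, 2, 3, 4): 13 + 29 + (-1) + 24 = 65
σ = (1, 2, 4, 3): 13 + 29 + (-2) + 7 = 47
σ = (1, 3, 2, 4): 13 + 27 + 1 + 24 = 65
σ = (1, 3, 4, 2): 13 + 27 + (-2) + 7 = 45
σ = (1, 4, 2, 3): 13 + 1 + 1 + 7 = 22
σ = (1, 4, 3, 2): 13 + 1 + (-1) + 7 = 20
σ = (2, 1, 3, 4): 6 + 20 + (-1) + 24 = 49
σ = (2, 1, 4, 3): 6 + 20 + (-2) + 7 = 31
σ = (2, 3, 1, 4): 6 + 27 + (-4) + 24 = 53
σ = (2, 3, 4, 1): 6 + 27 + (-2) + 7 = 38
σ = (2, 4, 1, 3): 6 + 1 + (-4) + 7 = 10
σ = (2, 4, 3, 1): 6 + 1 + (-1) + 7 = 13
σ = (3, 1, 2, 4): (-4) + 20 + 1 + 24 = 41
σ = (3, 1, 4, 2): (-4) + 20 + (-2) + 7 = 21
σ = (3, 2, 1, 4): (-4) + 29 + (-4) + 24 = 45
σ = (3, 2, 4, 1): (-4) + 29 + (-2) + 7 = 30
σ = (3, 4, 1, 2): (-4) + 1 + (-4) + 7 = 0
σ = (3, 4, 2, 1): (-4) + 1 + 1 + 7 = 5
σ = (4, 1, 2, 3): 28 + 20 + 1 + 7 = 56
σ = (4, 1, 3, 2): 28 + 20 + (-1) + 7 = 54
σ = (4, 2, 1, 3): 28 + 29 + (-4) + 7 = 60
σ = (4, 2, 3, 1): 28 + 29 + (-1) + 7 = 63
σ = (4, 3, 1, 2): 28 + 27 + (-4) + 7 = 58
σ = (4, 3, 2, 1): 28 + 27 + 1 + 7 = 63
Optimal value attained by: σ = (3, 4, 1, 2).
Answer: det⊕(T) = 0; verdict: NONSINGULAR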